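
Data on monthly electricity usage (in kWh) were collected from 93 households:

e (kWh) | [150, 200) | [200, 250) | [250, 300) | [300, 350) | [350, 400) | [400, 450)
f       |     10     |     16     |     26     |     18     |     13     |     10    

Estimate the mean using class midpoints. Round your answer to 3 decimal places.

295.430

Midpoints: 175, 225, 275, 325, 375, 425
Σfm = 10×175 + 16×225 + 26×275 + 18×325 + 13×375 + 10×425 = 27475
n = Σf = 93
Mean = 27475 / 93 = 295.4301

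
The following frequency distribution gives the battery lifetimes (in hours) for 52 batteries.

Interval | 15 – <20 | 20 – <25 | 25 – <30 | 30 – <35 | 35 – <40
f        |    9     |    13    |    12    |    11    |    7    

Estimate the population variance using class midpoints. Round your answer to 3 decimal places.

Midpoints: 17.5, 22.5, 27.5, 32.5, 37.5
n = 52, Σfm = 1400, mean = 26.9231
Σfm² = 39875
Σf(m − x̄)² = Σfm² − (Σfm)²/n = 39875 − 1400²/52 = 2182.6923
Population variance = 2182.6923 / 52 = 41.9749

41.975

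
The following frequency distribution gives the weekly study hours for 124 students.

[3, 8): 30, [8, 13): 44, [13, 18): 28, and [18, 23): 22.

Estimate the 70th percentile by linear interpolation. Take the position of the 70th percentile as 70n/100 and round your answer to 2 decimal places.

Cumulative frequencies: 30, 74, 102, 124
n = 124; position = 70n/100 = 86.8.
This falls in the class [13, 18): L = 13, F = 74, f = 28, h = 5.
70th percentile ≈ 13 + ((86.8 − 74) / 28) × 5 = 15.2857

15.29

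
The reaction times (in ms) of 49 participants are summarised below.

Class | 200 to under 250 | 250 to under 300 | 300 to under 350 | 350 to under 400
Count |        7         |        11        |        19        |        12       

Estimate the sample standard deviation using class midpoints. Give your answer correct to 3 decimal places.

49.766

Midpoints: 225, 275, 325, 375
n = 49, Σfm = 15275, mean = 311.7347
Σfm² = 4880625
Σf(m − x̄)² = Σfm² − (Σfm)²/n = 4880625 − 15275²/49 = 118877.5510
Sample variance = 118877.5510 / 48 = 2476.6156
Standard deviation = √2476.6156 = 49.7656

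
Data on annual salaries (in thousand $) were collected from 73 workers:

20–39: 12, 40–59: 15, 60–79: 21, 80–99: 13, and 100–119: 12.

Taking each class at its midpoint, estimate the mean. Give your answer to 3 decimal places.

Midpoints: 29.5, 49.5, 69.5, 89.5, 109.5
Σfm = 12×29.5 + 15×49.5 + 21×69.5 + 13×89.5 + 12×109.5 = 5033.5
n = Σf = 73
Mean = 5033.5 / 73 = 68.9521

68.952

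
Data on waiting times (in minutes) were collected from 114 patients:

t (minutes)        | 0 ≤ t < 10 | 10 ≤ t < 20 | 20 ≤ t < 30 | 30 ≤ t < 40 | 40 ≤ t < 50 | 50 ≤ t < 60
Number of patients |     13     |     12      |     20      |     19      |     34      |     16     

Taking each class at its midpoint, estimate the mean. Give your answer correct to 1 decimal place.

Midpoints: 5, 15, 25, 35, 45, 55
Σfm = 13×5 + 12×15 + 20×25 + 19×35 + 34×45 + 16×55 = 3820
n = Σf = 114
Mean = 3820 / 114 = 33.5088

33.5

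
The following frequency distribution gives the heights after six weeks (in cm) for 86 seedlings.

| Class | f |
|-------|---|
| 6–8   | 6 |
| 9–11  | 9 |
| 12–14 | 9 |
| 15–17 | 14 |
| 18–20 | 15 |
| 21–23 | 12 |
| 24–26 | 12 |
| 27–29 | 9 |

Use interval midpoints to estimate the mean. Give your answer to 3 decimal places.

18.302

Midpoints: 7, 10, 13, 16, 19, 22, 25, 28
Σfm = 6×7 + 9×10 + 9×13 + 14×16 + 15×19 + 12×22 + 12×25 + 9×28 = 1574
n = Σf = 86
Mean = 1574 / 86 = 18.3023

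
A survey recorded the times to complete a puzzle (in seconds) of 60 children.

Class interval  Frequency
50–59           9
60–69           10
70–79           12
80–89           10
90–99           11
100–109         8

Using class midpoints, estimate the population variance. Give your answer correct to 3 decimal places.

264.889

Midpoints: 54.5, 64.5, 74.5, 84.5, 94.5, 104.5
n = 60, Σfm = 4750, mean = 79.1667
Σfm² = 391935
Σf(m − x̄)² = Σfm² − (Σfm)²/n = 391935 − 4750²/60 = 15893.3333
Population variance = 15893.3333 / 60 = 264.8889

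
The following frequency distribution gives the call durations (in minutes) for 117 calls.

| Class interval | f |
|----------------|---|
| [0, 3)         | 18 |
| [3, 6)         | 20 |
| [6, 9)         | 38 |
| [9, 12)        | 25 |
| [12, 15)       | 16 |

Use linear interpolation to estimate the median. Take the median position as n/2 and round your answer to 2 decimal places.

Cumulative frequencies: 18, 38, 76, 101, 117
n = 117; position = n/2 = 58.5.
This falls in the class [6, 9): L = 6, F = 38, f = 38, h = 3.
Median ≈ 6 + ((58.5 − 38) / 38) × 3 = 7.6184

7.62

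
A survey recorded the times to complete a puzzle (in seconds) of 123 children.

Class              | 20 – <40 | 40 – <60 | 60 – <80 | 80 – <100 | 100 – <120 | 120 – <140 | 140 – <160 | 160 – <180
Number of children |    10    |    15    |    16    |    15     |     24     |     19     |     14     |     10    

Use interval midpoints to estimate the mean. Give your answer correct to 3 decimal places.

101.057

Midpoints: 30, 50, 70, 90, 110, 130, 150, 170
Σfm = 10×30 + 15×50 + 16×70 + 15×90 + 24×110 + 19×130 + 14×150 + 10×170 = 12430
n = Σf = 123
Mean = 12430 / 123 = 101.0569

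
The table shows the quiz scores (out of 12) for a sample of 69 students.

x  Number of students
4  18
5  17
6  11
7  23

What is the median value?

5

Cumulative frequencies: 18, 35, 46, 69
n = 69, so the median is the value in position (n+1)/2 = 35.
Position 35 falls at value 5.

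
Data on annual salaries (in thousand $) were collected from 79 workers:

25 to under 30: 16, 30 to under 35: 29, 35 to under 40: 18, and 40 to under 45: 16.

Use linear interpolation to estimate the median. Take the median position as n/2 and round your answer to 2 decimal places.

34.05

Cumulative frequencies: 16, 45, 63, 79
n = 79; position = n/2 = 39.5.
This falls in the class 30 to under 35: L = 30, F = 16, f = 29, h = 5.
Median ≈ 30 + ((39.5 − 16) / 29) × 5 = 34.0517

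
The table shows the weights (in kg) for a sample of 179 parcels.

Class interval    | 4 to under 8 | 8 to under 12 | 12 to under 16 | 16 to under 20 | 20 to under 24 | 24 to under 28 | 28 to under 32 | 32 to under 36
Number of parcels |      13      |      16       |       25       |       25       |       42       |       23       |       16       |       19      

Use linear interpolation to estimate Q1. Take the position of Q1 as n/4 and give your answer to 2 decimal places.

14.52

Cumulative frequencies: 13, 29, 54, 79, 121, 144, 160, 179
n = 179; position = n/4 = 44.75.
This falls in the class 12 to under 16: L = 12, F = 29, f = 25, h = 4.
Lower quartile ≈ 12 + ((44.75 − 29) / 25) × 4 = 14.5200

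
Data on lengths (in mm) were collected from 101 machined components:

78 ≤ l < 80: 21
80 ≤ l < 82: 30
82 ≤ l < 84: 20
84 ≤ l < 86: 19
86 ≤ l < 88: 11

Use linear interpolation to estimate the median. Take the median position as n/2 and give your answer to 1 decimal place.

Cumulative frequencies: 21, 51, 71, 90, 101
n = 101; position = n/2 = 50.5.
This falls in the class 80 ≤ l < 82: L = 80, F = 21, f = 30, h = 2.
Median ≈ 80 + ((50.5 − 21) / 30) × 2 = 81.9667

82.0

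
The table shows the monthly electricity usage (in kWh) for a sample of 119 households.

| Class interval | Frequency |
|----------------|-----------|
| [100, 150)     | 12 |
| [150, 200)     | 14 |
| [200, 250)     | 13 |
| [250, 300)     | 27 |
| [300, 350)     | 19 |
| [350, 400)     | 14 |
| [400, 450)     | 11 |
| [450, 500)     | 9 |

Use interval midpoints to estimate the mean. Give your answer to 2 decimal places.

291.39

Midpoints: 125, 175, 225, 275, 325, 375, 425, 475
Σfm = 12×125 + 14×175 + 13×225 + 27×275 + 19×325 + 14×375 + 11×425 + 9×475 = 34675
n = Σf = 119
Mean = 34675 / 119 = 291.3866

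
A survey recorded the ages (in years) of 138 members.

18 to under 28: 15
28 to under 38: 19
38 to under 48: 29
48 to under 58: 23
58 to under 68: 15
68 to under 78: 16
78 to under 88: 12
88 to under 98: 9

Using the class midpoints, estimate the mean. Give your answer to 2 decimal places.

53.51

Midpoints: 23, 33, 43, 53, 63, 73, 83, 93
Σfm = 15×23 + 19×33 + 29×43 + 23×53 + 15×63 + 16×73 + 12×83 + 9×93 = 7384
n = Σf = 138
Mean = 7384 / 138 = 53.5072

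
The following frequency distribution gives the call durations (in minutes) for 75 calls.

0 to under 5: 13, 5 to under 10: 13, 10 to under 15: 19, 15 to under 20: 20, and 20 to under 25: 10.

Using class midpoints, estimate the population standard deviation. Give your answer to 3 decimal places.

Midpoints: 2.5, 7.5, 12.5, 17.5, 22.5
n = 75, Σfm = 942.5, mean = 12.5667
Σfm² = 14968.75
Σf(m − x̄)² = Σfm² − (Σfm)²/n = 14968.75 − 942.5²/75 = 3124.6667
Population variance = 3124.6667 / 75 = 41.6622
Standard deviation = √41.6622 = 6.4546

6.455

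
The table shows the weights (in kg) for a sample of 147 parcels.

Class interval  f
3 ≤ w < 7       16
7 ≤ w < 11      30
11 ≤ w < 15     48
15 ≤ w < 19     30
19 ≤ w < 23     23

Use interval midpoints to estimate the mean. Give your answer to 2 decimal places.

13.38

Midpoints: 5, 9, 13, 17, 21
Σfm = 16×5 + 30×9 + 48×13 + 30×17 + 23×21 = 1967
n = Σf = 147
Mean = 1967 / 147 = 13.3810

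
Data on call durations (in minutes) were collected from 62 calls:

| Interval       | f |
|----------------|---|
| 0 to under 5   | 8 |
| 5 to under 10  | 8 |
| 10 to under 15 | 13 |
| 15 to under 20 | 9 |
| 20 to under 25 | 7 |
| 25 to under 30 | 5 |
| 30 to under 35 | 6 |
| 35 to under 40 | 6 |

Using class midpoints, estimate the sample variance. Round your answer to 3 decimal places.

120.254

Midpoints: 2.5, 7.5, 12.5, 17.5, 22.5, 27.5, 32.5, 37.5
n = 62, Σfm = 1115, mean = 17.9839
Σfm² = 27387.5
Σf(m − x̄)² = Σfm² − (Σfm)²/n = 27387.5 − 1115²/62 = 7335.4839
Sample variance = 7335.4839 / 61 = 120.2538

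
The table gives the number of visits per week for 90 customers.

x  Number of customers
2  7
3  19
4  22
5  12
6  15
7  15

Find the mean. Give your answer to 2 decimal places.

4.60

Values: 2, 3, 4, 5, 6, 7
Σfx = 7×2 + 19×3 + 22×4 + 12×5 + 15×6 + 15×7 = 414
n = Σf = 90
Mean = 414 / 90 = 4.6000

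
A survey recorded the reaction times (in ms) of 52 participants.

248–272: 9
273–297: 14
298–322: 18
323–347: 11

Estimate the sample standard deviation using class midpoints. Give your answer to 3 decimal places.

25.370

Midpoints: 260, 285, 310, 335
n = 52, Σfm = 15595, mean = 299.9038
Σfm² = 4709825
Σf(m − x̄)² = Σfm² − (Σfm)²/n = 4709825 − 15595²/52 = 32824.5192
Sample variance = 32824.5192 / 51 = 643.6180
Standard deviation = √643.6180 = 25.3696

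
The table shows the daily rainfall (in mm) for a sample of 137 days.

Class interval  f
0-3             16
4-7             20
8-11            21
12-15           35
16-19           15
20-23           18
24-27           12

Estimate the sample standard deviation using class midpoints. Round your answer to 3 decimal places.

7.166

Midpoints: 1.5, 5.5, 9.5, 13.5, 17.5, 21.5, 25.5
n = 137, Σfm = 1761.5, mean = 12.8577
Σfm² = 29632.25
Σf(m − x̄)² = Σfm² − (Σfm)²/n = 29632.25 − 1761.5²/137 = 6983.4745
Sample variance = 6983.4745 / 136 = 51.3491
Standard deviation = √51.3491 = 7.1658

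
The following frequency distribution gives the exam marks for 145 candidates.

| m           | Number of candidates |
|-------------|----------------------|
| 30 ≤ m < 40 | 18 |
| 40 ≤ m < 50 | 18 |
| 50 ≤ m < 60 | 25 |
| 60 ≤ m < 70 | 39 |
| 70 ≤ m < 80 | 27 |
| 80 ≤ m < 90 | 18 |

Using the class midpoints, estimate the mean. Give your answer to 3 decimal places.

61.414

Midpoints: 35, 45, 55, 65, 75, 85
Σfm = 18×35 + 18×45 + 25×55 + 39×65 + 27×75 + 18×85 = 8905
n = Σf = 145
Mean = 8905 / 145 = 61.4138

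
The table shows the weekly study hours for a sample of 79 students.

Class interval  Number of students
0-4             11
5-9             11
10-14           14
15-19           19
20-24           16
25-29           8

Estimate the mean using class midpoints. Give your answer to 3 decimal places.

14.658

Midpoints: 2, 7, 12, 17, 22, 27
Σfm = 11×2 + 11×7 + 14×12 + 19×17 + 16×22 + 8×27 = 1158
n = Σf = 79
Mean = 1158 / 79 = 14.6582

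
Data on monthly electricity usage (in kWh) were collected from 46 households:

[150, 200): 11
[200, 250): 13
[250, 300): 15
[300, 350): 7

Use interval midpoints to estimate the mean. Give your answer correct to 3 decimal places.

Midpoints: 175, 225, 275, 325
Σfm = 11×175 + 13×225 + 15×275 + 7×325 = 11250
n = Σf = 46
Mean = 11250 / 46 = 244.5652

244.565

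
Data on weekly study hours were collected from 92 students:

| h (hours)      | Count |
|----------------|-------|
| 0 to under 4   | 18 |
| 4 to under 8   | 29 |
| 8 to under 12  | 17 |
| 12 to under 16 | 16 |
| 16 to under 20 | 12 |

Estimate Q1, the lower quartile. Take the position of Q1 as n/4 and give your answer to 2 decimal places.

Cumulative frequencies: 18, 47, 64, 80, 92
n = 92; position = n/4 = 23.
This falls in the class 4 to under 8: L = 4, F = 18, f = 29, h = 4.
Lower quartile ≈ 4 + ((23 − 18) / 29) × 4 = 4.6897

4.69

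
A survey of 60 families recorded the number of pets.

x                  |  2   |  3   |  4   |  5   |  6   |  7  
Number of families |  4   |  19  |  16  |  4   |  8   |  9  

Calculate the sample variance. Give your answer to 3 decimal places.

Values: 2, 3, 4, 5, 6, 7
n = 60, Σfx = 260, mean = 4.3333
Σfx² = 1272
Σf(x − x̄)² = Σfx² − (Σfx)²/n = 1272 − 260²/60 = 145.3333
Sample variance = 145.3333 / 59 = 2.4633

2.463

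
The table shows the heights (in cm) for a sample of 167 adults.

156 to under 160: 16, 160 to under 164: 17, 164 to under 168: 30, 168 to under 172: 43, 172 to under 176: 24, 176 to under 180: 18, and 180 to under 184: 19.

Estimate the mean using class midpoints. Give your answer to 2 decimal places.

Midpoints: 158, 162, 166, 170, 174, 178, 182
Σfm = 16×158 + 17×162 + 30×166 + 43×170 + 24×174 + 18×178 + 19×182 = 28410
n = Σf = 167
Mean = 28410 / 167 = 170.1198

170.12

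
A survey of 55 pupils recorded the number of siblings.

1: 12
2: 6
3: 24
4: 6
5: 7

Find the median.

Cumulative frequencies: 12, 18, 42, 48, 55
n = 55, so the median is the value in position (n+1)/2 = 28.
Position 28 falls at value 3.

3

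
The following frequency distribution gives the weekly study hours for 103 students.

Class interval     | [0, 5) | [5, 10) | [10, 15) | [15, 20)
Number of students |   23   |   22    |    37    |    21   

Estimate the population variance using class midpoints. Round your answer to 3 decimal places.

27.562

Midpoints: 2.5, 7.5, 12.5, 17.5
n = 103, Σfm = 1052.5, mean = 10.2184
Σfm² = 13593.75
Σf(m − x̄)² = Σfm² − (Σfm)²/n = 13593.75 − 1052.5²/103 = 2838.8350
Population variance = 2838.8350 / 103 = 27.5615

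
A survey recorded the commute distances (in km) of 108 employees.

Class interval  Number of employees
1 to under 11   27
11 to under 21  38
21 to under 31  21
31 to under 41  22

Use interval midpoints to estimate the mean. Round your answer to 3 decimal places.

19.519

Midpoints: 6, 16, 26, 36
Σfm = 27×6 + 38×16 + 21×26 + 22×36 = 2108
n = Σf = 108
Mean = 2108 / 108 = 19.5185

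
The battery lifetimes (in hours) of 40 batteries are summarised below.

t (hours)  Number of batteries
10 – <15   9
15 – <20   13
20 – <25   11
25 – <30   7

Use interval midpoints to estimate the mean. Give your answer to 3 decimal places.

Midpoints: 12.5, 17.5, 22.5, 27.5
Σfm = 9×12.5 + 13×17.5 + 11×22.5 + 7×27.5 = 780
n = Σf = 40
Mean = 780 / 40 = 19.5000

19.500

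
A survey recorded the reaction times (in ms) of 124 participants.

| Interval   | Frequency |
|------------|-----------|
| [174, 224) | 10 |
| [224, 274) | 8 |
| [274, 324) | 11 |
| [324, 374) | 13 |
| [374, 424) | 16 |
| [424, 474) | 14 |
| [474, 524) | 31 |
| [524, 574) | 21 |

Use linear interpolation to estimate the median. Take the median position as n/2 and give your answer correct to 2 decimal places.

Cumulative frequencies: 10, 18, 29, 42, 58, 72, 103, 124
n = 124; position = n/2 = 62.
This falls in the class [424, 474): L = 424, F = 58, f = 14, h = 50.
Median ≈ 424 + ((62 − 58) / 14) × 50 = 438.2857

438.29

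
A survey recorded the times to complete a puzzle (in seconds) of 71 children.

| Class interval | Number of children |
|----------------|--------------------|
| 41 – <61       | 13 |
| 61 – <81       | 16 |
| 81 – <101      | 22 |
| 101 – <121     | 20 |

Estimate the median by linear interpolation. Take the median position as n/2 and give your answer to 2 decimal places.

86.91

Cumulative frequencies: 13, 29, 51, 71
n = 71; position = n/2 = 35.5.
This falls in the class 81 – <101: L = 81, F = 29, f = 22, h = 20.
Median ≈ 81 + ((35.5 − 29) / 22) × 20 = 86.9091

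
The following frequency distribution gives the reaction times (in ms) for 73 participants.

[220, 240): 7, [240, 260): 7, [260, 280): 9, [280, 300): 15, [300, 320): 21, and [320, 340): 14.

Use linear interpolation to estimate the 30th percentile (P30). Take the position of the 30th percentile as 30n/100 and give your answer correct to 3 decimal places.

Cumulative frequencies: 7, 14, 23, 38, 59, 73
n = 73; position = 30n/100 = 21.9.
This falls in the class [260, 280): L = 260, F = 14, f = 9, h = 20.
30th percentile ≈ 260 + ((21.9 − 14) / 9) × 20 = 277.5556

277.556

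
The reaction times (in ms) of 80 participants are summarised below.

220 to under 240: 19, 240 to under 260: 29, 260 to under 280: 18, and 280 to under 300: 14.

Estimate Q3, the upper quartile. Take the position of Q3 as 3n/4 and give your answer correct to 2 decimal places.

Cumulative frequencies: 19, 48, 66, 80
n = 80; position = 3n/4 = 60.
This falls in the class 260 to under 280: L = 260, F = 48, f = 18, h = 20.
Upper quartile ≈ 260 + ((60 − 48) / 18) × 20 = 273.3333

273.33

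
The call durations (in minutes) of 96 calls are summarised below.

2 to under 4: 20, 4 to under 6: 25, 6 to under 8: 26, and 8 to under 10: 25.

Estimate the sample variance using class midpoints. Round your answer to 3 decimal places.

4.772

Midpoints: 3, 5, 7, 9
n = 96, Σfm = 592, mean = 6.1667
Σfm² = 4104
Σf(m − x̄)² = Σfm² − (Σfm)²/n = 4104 − 592²/96 = 453.3333
Sample variance = 453.3333 / 95 = 4.7719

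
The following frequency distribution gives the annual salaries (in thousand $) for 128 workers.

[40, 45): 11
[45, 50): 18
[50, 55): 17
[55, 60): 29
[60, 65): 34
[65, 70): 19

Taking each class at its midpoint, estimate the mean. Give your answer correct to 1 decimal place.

57.0

Midpoints: 42.5, 47.5, 52.5, 57.5, 62.5, 67.5
Σfm = 11×42.5 + 18×47.5 + 17×52.5 + 29×57.5 + 34×62.5 + 19×67.5 = 7290
n = Σf = 128
Mean = 7290 / 128 = 56.9531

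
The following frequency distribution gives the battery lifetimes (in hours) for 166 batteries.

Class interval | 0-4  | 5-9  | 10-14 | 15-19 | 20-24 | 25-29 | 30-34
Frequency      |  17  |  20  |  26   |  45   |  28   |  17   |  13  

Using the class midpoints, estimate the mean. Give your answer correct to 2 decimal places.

16.52

Midpoints: 2, 7, 12, 17, 22, 27, 32
Σfm = 17×2 + 20×7 + 26×12 + 45×17 + 28×22 + 17×27 + 13×32 = 2742
n = Σf = 166
Mean = 2742 / 166 = 16.5181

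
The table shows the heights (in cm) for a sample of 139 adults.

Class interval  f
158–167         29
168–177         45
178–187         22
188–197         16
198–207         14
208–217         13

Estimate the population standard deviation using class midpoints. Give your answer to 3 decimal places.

15.803

Midpoints: 162.5, 172.5, 182.5, 192.5, 202.5, 212.5
n = 139, Σfm = 25167.5, mean = 181.0612
Σfm² = 4591568.75
Σf(m − x̄)² = Σfm² − (Σfm)²/n = 4591568.75 − 25167.5²/139 = 34712.2302
Population variance = 34712.2302 / 139 = 249.7283
Standard deviation = √249.7283 = 15.8028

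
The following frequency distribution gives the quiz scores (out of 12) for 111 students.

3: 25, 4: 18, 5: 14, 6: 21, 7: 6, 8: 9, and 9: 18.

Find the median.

5

Cumulative frequencies: 25, 43, 57, 78, 84, 93, 111
n = 111, so the median is the value in position (n+1)/2 = 56.
Position 56 falls at value 5.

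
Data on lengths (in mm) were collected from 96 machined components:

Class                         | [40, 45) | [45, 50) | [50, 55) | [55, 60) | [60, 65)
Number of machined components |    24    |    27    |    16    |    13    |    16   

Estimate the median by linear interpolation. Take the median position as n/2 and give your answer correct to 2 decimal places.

Cumulative frequencies: 24, 51, 67, 80, 96
n = 96; position = n/2 = 48.
This falls in the class [45, 50): L = 45, F = 24, f = 27, h = 5.
Median ≈ 45 + ((48 − 24) / 27) × 5 = 49.4444

49.44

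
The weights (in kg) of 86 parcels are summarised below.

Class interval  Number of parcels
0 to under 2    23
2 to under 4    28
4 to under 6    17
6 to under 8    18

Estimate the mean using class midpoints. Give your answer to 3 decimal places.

3.698

Midpoints: 1, 3, 5, 7
Σfm = 23×1 + 28×3 + 17×5 + 18×7 = 318
n = Σf = 86
Mean = 318 / 86 = 3.6977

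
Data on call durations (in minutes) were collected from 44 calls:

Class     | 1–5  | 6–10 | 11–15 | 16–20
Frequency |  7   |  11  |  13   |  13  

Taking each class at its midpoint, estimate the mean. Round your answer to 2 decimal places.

11.64

Midpoints: 3, 8, 13, 18
Σfm = 7×3 + 11×8 + 13×13 + 13×18 = 512
n = Σf = 44
Mean = 512 / 44 = 11.6364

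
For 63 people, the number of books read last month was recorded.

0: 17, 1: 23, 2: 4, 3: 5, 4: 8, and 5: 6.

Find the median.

1

Cumulative frequencies: 17, 40, 44, 49, 57, 63
n = 63, so the median is the value in position (n+1)/2 = 32.
Position 32 falls at value 1.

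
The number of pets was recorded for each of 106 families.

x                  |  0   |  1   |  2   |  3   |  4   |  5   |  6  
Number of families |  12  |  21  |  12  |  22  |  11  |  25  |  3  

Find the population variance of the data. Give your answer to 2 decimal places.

3.19

Values: 0, 1, 2, 3, 4, 5, 6
n = 106, Σfx = 298, mean = 2.8113
Σfx² = 1176
Σf(x − x̄)² = Σfx² − (Σfx)²/n = 1176 − 298²/106 = 338.2264
Population variance = 338.2264 / 106 = 3.1908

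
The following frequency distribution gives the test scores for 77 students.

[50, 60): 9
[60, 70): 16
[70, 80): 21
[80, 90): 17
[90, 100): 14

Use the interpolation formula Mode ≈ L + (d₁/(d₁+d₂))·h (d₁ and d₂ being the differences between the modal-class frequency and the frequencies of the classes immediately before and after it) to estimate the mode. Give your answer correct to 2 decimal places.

Modal class: [70, 80) (highest frequency 21).
d₁ = 21 − 16 = 5, d₂ = 21 − 17 = 4
Mode ≈ 70 + (5/(5+4)) × 10 = 70 + 5.5556 = 75.5556

75.56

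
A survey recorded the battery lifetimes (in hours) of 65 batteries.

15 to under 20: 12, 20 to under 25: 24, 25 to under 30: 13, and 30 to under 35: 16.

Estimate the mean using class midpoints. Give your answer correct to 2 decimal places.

25.04

Midpoints: 17.5, 22.5, 27.5, 32.5
Σfm = 12×17.5 + 24×22.5 + 13×27.5 + 16×32.5 = 1627.5
n = Σf = 65
Mean = 1627.5 / 65 = 25.0385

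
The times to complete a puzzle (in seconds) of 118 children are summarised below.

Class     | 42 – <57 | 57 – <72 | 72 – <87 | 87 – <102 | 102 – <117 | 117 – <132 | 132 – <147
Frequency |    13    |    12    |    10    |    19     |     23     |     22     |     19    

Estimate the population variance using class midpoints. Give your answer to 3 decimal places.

829.368

Midpoints: 49.5, 64.5, 79.5, 94.5, 109.5, 124.5, 139.5
n = 118, Σfm = 11916, mean = 100.9831
Σfm² = 1301179.5
Σf(m − x̄)² = Σfm² − (Σfm)²/n = 1301179.5 − 11916²/118 = 97865.4661
Population variance = 97865.4661 / 118 = 829.3684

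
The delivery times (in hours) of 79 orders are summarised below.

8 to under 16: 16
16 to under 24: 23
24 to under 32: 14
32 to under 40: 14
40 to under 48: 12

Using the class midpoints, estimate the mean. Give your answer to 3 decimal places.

26.278

Midpoints: 12, 20, 28, 36, 44
Σfm = 16×12 + 23×20 + 14×28 + 14×36 + 12×44 = 2076
n = Σf = 79
Mean = 2076 / 79 = 26.2785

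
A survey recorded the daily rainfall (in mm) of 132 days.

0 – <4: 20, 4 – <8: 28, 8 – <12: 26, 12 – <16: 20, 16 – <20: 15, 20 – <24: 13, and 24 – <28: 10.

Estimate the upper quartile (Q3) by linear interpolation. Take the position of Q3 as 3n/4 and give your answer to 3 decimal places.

17.333

Cumulative frequencies: 20, 48, 74, 94, 109, 122, 132
n = 132; position = 3n/4 = 99.
This falls in the class 16 – <20: L = 16, F = 94, f = 15, h = 4.
Upper quartile ≈ 16 + ((99 − 94) / 15) × 4 = 17.3333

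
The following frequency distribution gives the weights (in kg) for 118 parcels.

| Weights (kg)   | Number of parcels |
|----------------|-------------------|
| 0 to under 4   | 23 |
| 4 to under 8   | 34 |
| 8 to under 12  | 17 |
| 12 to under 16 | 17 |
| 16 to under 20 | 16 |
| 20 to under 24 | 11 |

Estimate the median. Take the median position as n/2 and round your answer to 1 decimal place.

Cumulative frequencies: 23, 57, 74, 91, 107, 118
n = 118; position = n/2 = 59.
This falls in the class 8 to under 12: L = 8, F = 57, f = 17, h = 4.
Median ≈ 8 + ((59 − 57) / 17) × 4 = 8.4706

8.5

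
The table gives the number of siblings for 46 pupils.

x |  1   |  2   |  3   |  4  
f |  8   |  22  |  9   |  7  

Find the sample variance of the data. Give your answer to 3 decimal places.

Values: 1, 2, 3, 4
n = 46, Σfx = 107, mean = 2.3261
Σfx² = 289
Σf(x − x̄)² = Σfx² − (Σfx)²/n = 289 − 107²/46 = 40.1087
Sample variance = 40.1087 / 45 = 0.8913

0.891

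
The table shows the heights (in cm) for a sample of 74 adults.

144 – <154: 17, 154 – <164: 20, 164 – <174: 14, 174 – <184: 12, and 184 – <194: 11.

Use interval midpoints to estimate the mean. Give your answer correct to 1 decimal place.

Midpoints: 149, 159, 169, 179, 189
Σfm = 17×149 + 20×159 + 14×169 + 12×179 + 11×189 = 12306
n = Σf = 74
Mean = 12306 / 74 = 166.2973

166.3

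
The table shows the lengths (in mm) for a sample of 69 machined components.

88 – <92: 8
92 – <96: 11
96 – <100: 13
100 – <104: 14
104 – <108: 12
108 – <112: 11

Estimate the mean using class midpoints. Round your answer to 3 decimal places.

100.551

Midpoints: 90, 94, 98, 102, 106, 110
Σfm = 8×90 + 11×94 + 13×98 + 14×102 + 12×106 + 11×110 = 6938
n = Σf = 69
Mean = 6938 / 69 = 100.5507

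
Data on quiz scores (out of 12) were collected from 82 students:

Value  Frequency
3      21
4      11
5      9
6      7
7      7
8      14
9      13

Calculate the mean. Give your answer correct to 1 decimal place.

Values: 3, 4, 5, 6, 7, 8, 9
Σfx = 21×3 + 11×4 + 9×5 + 7×6 + 7×7 + 14×8 + 13×9 = 472
n = Σf = 82
Mean = 472 / 82 = 5.7561

5.8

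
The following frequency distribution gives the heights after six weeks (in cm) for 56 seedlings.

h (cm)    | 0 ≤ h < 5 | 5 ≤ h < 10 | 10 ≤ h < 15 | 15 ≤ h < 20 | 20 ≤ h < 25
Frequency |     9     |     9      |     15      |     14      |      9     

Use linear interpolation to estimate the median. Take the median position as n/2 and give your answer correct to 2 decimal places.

Cumulative frequencies: 9, 18, 33, 47, 56
n = 56; position = n/2 = 28.
This falls in the class 10 ≤ h < 15: L = 10, F = 18, f = 15, h = 5.
Median ≈ 10 + ((28 − 18) / 15) × 5 = 13.3333

13.33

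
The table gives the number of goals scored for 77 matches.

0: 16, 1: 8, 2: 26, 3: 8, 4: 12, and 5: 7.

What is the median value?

Cumulative frequencies: 16, 24, 50, 58, 70, 77
n = 77, so the median is the value in position (n+1)/2 = 39.
Position 39 falls at value 2.

2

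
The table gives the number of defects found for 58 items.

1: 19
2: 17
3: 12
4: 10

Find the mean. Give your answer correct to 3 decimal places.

Values: 1, 2, 3, 4
Σfx = 19×1 + 17×2 + 12×3 + 10×4 = 129
n = Σf = 58
Mean = 129 / 58 = 2.2241

2.224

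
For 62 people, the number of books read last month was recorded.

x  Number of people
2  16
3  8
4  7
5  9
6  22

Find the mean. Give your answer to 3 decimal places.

4.210

Values: 2, 3, 4, 5, 6
Σfx = 16×2 + 8×3 + 7×4 + 9×5 + 22×6 = 261
n = Σf = 62
Mean = 261 / 62 = 4.2097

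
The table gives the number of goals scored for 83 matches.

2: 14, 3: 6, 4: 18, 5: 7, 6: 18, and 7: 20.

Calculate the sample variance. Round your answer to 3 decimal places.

3.215

Values: 2, 3, 4, 5, 6, 7
n = 83, Σfx = 401, mean = 4.8313
Σfx² = 2201
Σf(x − x̄)² = Σfx² − (Σfx)²/n = 2201 − 401²/83 = 263.6386
Sample variance = 263.6386 / 82 = 3.2151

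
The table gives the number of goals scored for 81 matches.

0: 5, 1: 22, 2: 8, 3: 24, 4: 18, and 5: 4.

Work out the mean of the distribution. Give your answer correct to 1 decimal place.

2.5

Values: 0, 1, 2, 3, 4, 5
Σfx = 5×0 + 22×1 + 8×2 + 24×3 + 18×4 + 4×5 = 202
n = Σf = 81
Mean = 202 / 81 = 2.4938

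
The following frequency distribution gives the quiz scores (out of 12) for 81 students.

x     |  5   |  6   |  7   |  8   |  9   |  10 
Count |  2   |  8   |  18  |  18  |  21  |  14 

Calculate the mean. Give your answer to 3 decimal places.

8.111

Values: 5, 6, 7, 8, 9, 10
Σfx = 2×5 + 8×6 + 18×7 + 18×8 + 21×9 + 14×10 = 657
n = Σf = 81
Mean = 657 / 81 = 8.1111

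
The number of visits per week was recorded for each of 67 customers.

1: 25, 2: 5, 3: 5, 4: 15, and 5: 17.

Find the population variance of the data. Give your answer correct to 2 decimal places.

Values: 1, 2, 3, 4, 5
n = 67, Σfx = 195, mean = 2.9104
Σfx² = 755
Σf(x − x̄)² = Σfx² − (Σfx)²/n = 755 − 195²/67 = 187.4627
Population variance = 187.4627 / 67 = 2.7980

2.80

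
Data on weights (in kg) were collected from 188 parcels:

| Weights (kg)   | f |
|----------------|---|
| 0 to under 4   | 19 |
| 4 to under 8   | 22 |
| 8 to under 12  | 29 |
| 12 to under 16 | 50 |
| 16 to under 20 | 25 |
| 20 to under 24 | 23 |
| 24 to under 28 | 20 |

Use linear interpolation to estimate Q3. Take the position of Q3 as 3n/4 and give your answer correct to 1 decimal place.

19.4

Cumulative frequencies: 19, 41, 70, 120, 145, 168, 188
n = 188; position = 3n/4 = 141.
This falls in the class 16 to under 20: L = 16, F = 120, f = 25, h = 4.
Upper quartile ≈ 16 + ((141 − 120) / 25) × 4 = 19.3600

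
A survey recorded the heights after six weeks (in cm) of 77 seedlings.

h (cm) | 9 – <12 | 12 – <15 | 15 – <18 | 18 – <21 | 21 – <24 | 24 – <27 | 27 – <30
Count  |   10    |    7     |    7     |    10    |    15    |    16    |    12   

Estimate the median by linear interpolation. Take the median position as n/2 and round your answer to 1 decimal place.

Cumulative frequencies: 10, 17, 24, 34, 49, 65, 77
n = 77; position = n/2 = 38.5.
This falls in the class 21 – <24: L = 21, F = 34, f = 15, h = 3.
Median ≈ 21 + ((38.5 − 34) / 15) × 3 = 21.9000

21.9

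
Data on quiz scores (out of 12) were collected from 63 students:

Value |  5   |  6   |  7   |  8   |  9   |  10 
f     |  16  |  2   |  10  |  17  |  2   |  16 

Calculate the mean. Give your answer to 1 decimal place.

7.6

Values: 5, 6, 7, 8, 9, 10
Σfx = 16×5 + 2×6 + 10×7 + 17×8 + 2×9 + 16×10 = 476
n = Σf = 63
Mean = 476 / 63 = 7.5556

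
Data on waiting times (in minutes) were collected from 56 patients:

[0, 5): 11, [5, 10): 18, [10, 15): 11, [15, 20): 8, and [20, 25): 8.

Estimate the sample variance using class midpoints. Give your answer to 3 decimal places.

Midpoints: 2.5, 7.5, 12.5, 17.5, 22.5
n = 56, Σfm = 620, mean = 11.0714
Σfm² = 9300
Σf(m − x̄)² = Σfm² − (Σfm)²/n = 9300 − 620²/56 = 2435.7143
Sample variance = 2435.7143 / 55 = 44.2857

44.286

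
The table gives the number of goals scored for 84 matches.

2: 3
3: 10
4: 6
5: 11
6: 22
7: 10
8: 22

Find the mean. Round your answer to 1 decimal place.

Values: 2, 3, 4, 5, 6, 7, 8
Σfx = 3×2 + 10×3 + 6×4 + 11×5 + 22×6 + 10×7 + 22×8 = 493
n = Σf = 84
Mean = 493 / 84 = 5.8690

5.9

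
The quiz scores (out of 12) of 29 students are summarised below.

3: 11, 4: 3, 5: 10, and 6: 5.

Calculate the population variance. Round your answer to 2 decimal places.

1.32

Values: 3, 4, 5, 6
n = 29, Σfx = 125, mean = 4.3103
Σfx² = 577
Σf(x − x̄)² = Σfx² − (Σfx)²/n = 577 − 125²/29 = 38.2069
Population variance = 38.2069 / 29 = 1.3175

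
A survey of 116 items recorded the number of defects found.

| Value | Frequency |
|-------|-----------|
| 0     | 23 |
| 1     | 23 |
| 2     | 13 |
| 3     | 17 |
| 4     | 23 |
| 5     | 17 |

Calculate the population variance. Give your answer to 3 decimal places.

3.100

Values: 0, 1, 2, 3, 4, 5
n = 116, Σfx = 277, mean = 2.3879
Σfx² = 1021
Σf(x − x̄)² = Σfx² − (Σfx)²/n = 1021 − 277²/116 = 359.5431
Population variance = 359.5431 / 116 = 3.0995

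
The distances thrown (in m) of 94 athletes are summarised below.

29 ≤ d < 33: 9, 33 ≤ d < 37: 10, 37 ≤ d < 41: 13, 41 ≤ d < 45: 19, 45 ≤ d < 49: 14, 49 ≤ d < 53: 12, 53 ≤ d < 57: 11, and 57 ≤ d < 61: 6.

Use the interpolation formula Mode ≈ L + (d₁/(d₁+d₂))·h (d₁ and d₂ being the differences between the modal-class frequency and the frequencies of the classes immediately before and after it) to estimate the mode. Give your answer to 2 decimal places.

43.18

Modal class: 41 ≤ d < 45 (highest frequency 19).
d₁ = 19 − 13 = 6, d₂ = 19 − 14 = 5
Mode ≈ 41 + (6/(6+5)) × 4 = 41 + 2.1818 = 43.1818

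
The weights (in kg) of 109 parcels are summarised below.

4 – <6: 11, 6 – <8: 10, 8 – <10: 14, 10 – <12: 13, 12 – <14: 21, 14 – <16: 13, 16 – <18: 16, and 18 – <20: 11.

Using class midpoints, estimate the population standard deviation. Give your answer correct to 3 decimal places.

Midpoints: 5, 7, 9, 11, 13, 15, 17, 19
n = 109, Σfm = 1343, mean = 12.3211
Σfm² = 18541
Σf(m − x̄)² = Σfm² − (Σfm)²/n = 18541 − 1343²/109 = 1993.7615
Population variance = 1993.7615 / 109 = 18.2914
Standard deviation = √18.2914 = 4.2768

4.277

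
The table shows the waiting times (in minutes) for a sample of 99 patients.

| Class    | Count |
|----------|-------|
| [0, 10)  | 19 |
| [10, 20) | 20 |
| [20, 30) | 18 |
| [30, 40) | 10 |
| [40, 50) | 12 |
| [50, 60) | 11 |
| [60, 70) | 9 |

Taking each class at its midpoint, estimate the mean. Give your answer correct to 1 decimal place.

29.5

Midpoints: 5, 15, 25, 35, 45, 55, 65
Σfm = 19×5 + 20×15 + 18×25 + 10×35 + 12×45 + 11×55 + 9×65 = 2925
n = Σf = 99
Mean = 2925 / 99 = 29.5455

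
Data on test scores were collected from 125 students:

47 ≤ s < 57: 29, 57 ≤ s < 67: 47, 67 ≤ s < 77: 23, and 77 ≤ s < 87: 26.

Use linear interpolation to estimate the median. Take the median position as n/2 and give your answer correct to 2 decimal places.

Cumulative frequencies: 29, 76, 99, 125
n = 125; position = n/2 = 62.5.
This falls in the class 57 ≤ s < 67: L = 57, F = 29, f = 47, h = 10.
Median ≈ 57 + ((62.5 − 29) / 47) × 10 = 64.1277

64.13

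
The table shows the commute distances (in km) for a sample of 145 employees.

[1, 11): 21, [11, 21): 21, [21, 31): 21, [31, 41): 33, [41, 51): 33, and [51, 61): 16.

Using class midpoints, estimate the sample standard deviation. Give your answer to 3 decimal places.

Midpoints: 6, 16, 26, 36, 46, 56
n = 145, Σfm = 4610, mean = 31.7931
Σfm² = 183100
Σf(m − x̄)² = Σfm² − (Σfm)²/n = 183100 − 4610²/145 = 36533.7931
Sample variance = 36533.7931 / 144 = 253.7069
Standard deviation = √253.7069 = 15.9282

15.928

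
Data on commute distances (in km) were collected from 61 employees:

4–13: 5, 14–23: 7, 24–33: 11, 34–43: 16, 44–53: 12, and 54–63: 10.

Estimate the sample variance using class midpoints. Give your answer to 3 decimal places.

Midpoints: 8.5, 18.5, 28.5, 38.5, 48.5, 58.5
n = 61, Σfm = 2268.5, mean = 37.1885
Σfm² = 97857.25
Σf(m − x̄)² = Σfm² − (Σfm)²/n = 97857.25 − 2268.5²/61 = 13495.0820
Sample variance = 13495.0820 / 60 = 224.9180

224.918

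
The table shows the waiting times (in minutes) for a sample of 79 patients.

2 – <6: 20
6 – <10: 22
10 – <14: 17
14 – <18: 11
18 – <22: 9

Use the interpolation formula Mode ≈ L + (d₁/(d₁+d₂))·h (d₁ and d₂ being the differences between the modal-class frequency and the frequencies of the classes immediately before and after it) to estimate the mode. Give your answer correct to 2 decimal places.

7.14

Modal class: 6 – <10 (highest frequency 22).
d₁ = 22 − 20 = 2, d₂ = 22 − 17 = 5
Mode ≈ 6 + (2/(2+5)) × 4 = 6 + 1.1429 = 7.1429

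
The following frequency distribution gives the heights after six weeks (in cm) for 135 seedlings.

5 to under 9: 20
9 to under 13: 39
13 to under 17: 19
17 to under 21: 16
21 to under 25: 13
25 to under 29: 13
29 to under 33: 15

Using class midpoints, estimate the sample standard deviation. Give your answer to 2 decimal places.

Midpoints: 7, 11, 15, 19, 23, 27, 31
n = 135, Σfm = 2273, mean = 16.8370
Σfm² = 46519
Σf(m − x̄)² = Σfm² − (Σfm)²/n = 46519 − 2273²/135 = 8248.4148
Sample variance = 8248.4148 / 134 = 61.5553
Standard deviation = √61.5553 = 7.8457

7.85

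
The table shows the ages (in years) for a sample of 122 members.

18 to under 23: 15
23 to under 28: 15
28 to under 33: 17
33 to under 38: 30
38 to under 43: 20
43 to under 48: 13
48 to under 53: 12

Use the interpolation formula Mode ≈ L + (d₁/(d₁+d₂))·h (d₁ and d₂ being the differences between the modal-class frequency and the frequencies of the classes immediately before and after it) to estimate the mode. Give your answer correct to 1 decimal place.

35.8

Modal class: 33 to under 38 (highest frequency 30).
d₁ = 30 − 17 = 13, d₂ = 30 − 20 = 10
Mode ≈ 33 + (13/(13+10)) × 5 = 33 + 2.8261 = 35.8261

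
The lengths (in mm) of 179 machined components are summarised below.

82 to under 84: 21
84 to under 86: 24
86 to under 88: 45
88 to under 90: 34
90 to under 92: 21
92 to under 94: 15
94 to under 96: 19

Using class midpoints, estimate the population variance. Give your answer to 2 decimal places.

12.72

Midpoints: 83, 85, 87, 89, 91, 93, 95
n = 179, Σfm = 15835, mean = 88.4637
Σfm² = 1403099
Σf(m − x̄)² = Σfm² − (Σfm)²/n = 1403099 − 15835²/179 = 2276.5140
Population variance = 2276.5140 / 179 = 12.7180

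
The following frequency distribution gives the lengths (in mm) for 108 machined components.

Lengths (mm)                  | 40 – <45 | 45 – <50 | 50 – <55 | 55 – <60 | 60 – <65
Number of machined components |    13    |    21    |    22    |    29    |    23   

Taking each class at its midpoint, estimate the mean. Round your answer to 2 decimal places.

Midpoints: 42.5, 47.5, 52.5, 57.5, 62.5
Σfm = 13×42.5 + 21×47.5 + 22×52.5 + 29×57.5 + 23×62.5 = 5810
n = Σf = 108
Mean = 5810 / 108 = 53.7963

53.80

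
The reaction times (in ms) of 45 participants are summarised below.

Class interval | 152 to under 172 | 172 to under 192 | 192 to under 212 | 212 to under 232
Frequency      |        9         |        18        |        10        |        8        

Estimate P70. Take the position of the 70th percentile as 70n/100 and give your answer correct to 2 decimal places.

201.00

Cumulative frequencies: 9, 27, 37, 45
n = 45; position = 70n/100 = 31.5.
This falls in the class 192 to under 212: L = 192, F = 27, f = 10, h = 20.
70th percentile ≈ 192 + ((31.5 − 27) / 10) × 20 = 201.0000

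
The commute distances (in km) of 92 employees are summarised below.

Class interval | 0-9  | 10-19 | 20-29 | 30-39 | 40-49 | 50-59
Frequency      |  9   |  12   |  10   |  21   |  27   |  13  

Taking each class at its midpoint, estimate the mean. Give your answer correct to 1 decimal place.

33.6

Midpoints: 4.5, 14.5, 24.5, 34.5, 44.5, 54.5
Σfm = 9×4.5 + 12×14.5 + 10×24.5 + 21×34.5 + 27×44.5 + 13×54.5 = 3094
n = Σf = 92
Mean = 3094 / 92 = 33.6304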